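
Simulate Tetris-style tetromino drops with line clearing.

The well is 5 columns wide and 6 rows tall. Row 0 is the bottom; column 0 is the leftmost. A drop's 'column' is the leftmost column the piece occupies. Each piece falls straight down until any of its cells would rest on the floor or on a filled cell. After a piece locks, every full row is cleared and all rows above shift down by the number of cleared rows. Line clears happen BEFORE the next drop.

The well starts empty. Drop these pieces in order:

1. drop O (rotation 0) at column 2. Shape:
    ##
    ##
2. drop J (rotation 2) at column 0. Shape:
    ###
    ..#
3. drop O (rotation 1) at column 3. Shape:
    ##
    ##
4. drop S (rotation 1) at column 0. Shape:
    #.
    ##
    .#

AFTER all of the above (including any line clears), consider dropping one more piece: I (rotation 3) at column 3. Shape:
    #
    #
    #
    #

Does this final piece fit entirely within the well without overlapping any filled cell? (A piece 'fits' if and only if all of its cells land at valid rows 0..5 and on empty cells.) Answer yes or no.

Answer: no

Derivation:
Drop 1: O rot0 at col 2 lands with bottom-row=0; cleared 0 line(s) (total 0); column heights now [0 0 2 2 0], max=2
Drop 2: J rot2 at col 0 lands with bottom-row=2; cleared 0 line(s) (total 0); column heights now [4 4 4 2 0], max=4
Drop 3: O rot1 at col 3 lands with bottom-row=2; cleared 1 line(s) (total 1); column heights now [0 0 3 3 3], max=3
Drop 4: S rot1 at col 0 lands with bottom-row=0; cleared 0 line(s) (total 1); column heights now [3 2 3 3 3], max=3
Test piece I rot3 at col 3 (width 1): heights before test = [3 2 3 3 3]; fits = False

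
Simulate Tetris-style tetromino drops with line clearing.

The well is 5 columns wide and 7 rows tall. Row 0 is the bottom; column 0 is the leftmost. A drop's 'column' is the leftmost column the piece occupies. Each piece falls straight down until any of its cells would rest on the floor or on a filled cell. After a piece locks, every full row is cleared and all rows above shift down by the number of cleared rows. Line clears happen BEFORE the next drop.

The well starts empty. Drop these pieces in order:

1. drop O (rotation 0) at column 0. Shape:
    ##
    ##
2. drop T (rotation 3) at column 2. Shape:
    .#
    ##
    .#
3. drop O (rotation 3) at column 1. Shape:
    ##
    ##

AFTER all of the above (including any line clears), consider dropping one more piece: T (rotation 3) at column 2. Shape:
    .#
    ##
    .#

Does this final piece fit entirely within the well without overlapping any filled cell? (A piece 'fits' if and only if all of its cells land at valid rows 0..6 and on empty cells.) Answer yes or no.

Answer: yes

Derivation:
Drop 1: O rot0 at col 0 lands with bottom-row=0; cleared 0 line(s) (total 0); column heights now [2 2 0 0 0], max=2
Drop 2: T rot3 at col 2 lands with bottom-row=0; cleared 0 line(s) (total 0); column heights now [2 2 2 3 0], max=3
Drop 3: O rot3 at col 1 lands with bottom-row=2; cleared 0 line(s) (total 0); column heights now [2 4 4 3 0], max=4
Test piece T rot3 at col 2 (width 2): heights before test = [2 4 4 3 0]; fits = True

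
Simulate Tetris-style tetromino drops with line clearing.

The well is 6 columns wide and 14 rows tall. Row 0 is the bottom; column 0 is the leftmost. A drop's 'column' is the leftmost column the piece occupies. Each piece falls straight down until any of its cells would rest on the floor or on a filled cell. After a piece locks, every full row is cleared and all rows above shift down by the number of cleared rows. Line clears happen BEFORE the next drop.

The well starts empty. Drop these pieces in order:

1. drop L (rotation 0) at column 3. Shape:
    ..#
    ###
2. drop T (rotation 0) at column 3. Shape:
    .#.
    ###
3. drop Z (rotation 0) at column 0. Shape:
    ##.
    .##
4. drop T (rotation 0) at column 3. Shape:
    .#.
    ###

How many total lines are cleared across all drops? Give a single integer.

Drop 1: L rot0 at col 3 lands with bottom-row=0; cleared 0 line(s) (total 0); column heights now [0 0 0 1 1 2], max=2
Drop 2: T rot0 at col 3 lands with bottom-row=2; cleared 0 line(s) (total 0); column heights now [0 0 0 3 4 3], max=4
Drop 3: Z rot0 at col 0 lands with bottom-row=0; cleared 0 line(s) (total 0); column heights now [2 2 1 3 4 3], max=4
Drop 4: T rot0 at col 3 lands with bottom-row=4; cleared 0 line(s) (total 0); column heights now [2 2 1 5 6 5], max=6

Answer: 0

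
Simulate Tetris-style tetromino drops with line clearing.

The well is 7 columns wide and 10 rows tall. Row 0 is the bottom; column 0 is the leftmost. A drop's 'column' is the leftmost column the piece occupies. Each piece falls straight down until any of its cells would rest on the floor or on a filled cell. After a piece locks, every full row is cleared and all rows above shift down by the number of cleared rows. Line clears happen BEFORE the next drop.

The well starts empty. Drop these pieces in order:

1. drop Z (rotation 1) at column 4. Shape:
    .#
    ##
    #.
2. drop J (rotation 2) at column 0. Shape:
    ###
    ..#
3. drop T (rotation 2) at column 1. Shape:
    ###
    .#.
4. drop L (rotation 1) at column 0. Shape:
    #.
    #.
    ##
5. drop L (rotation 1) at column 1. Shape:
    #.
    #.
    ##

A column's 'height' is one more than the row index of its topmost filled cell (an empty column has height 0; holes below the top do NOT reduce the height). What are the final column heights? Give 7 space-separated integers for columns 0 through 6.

Drop 1: Z rot1 at col 4 lands with bottom-row=0; cleared 0 line(s) (total 0); column heights now [0 0 0 0 2 3 0], max=3
Drop 2: J rot2 at col 0 lands with bottom-row=0; cleared 0 line(s) (total 0); column heights now [2 2 2 0 2 3 0], max=3
Drop 3: T rot2 at col 1 lands with bottom-row=2; cleared 0 line(s) (total 0); column heights now [2 4 4 4 2 3 0], max=4
Drop 4: L rot1 at col 0 lands with bottom-row=4; cleared 0 line(s) (total 0); column heights now [7 5 4 4 2 3 0], max=7
Drop 5: L rot1 at col 1 lands with bottom-row=5; cleared 0 line(s) (total 0); column heights now [7 8 6 4 2 3 0], max=8

Answer: 7 8 6 4 2 3 0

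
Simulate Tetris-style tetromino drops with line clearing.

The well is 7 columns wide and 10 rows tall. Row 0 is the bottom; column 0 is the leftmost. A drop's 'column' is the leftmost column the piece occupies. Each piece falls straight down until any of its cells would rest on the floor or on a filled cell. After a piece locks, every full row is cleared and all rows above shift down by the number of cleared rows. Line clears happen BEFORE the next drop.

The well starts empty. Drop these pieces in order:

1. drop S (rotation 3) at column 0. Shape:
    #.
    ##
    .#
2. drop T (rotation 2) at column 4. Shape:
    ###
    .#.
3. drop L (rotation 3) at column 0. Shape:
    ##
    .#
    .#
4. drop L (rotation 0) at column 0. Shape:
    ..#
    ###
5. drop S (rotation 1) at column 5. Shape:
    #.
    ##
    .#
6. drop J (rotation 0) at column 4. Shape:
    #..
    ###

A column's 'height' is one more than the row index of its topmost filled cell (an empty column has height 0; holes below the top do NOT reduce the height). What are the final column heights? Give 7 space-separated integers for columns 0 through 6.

Drop 1: S rot3 at col 0 lands with bottom-row=0; cleared 0 line(s) (total 0); column heights now [3 2 0 0 0 0 0], max=3
Drop 2: T rot2 at col 4 lands with bottom-row=0; cleared 0 line(s) (total 0); column heights now [3 2 0 0 2 2 2], max=3
Drop 3: L rot3 at col 0 lands with bottom-row=2; cleared 0 line(s) (total 0); column heights now [5 5 0 0 2 2 2], max=5
Drop 4: L rot0 at col 0 lands with bottom-row=5; cleared 0 line(s) (total 0); column heights now [6 6 7 0 2 2 2], max=7
Drop 5: S rot1 at col 5 lands with bottom-row=2; cleared 0 line(s) (total 0); column heights now [6 6 7 0 2 5 4], max=7
Drop 6: J rot0 at col 4 lands with bottom-row=5; cleared 0 line(s) (total 0); column heights now [6 6 7 0 7 6 6], max=7

Answer: 6 6 7 0 7 6 6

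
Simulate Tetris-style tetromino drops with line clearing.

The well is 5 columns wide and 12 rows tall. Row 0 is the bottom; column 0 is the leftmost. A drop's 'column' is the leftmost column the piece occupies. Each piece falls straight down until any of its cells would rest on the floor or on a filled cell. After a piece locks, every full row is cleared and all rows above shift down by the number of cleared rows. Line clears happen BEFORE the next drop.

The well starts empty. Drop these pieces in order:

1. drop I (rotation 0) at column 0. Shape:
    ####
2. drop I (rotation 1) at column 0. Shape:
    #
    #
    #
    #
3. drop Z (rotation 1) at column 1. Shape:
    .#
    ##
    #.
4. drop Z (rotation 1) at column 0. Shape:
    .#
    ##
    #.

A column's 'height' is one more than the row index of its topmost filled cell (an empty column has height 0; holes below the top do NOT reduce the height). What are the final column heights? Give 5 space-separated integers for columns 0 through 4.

Answer: 7 8 4 1 0

Derivation:
Drop 1: I rot0 at col 0 lands with bottom-row=0; cleared 0 line(s) (total 0); column heights now [1 1 1 1 0], max=1
Drop 2: I rot1 at col 0 lands with bottom-row=1; cleared 0 line(s) (total 0); column heights now [5 1 1 1 0], max=5
Drop 3: Z rot1 at col 1 lands with bottom-row=1; cleared 0 line(s) (total 0); column heights now [5 3 4 1 0], max=5
Drop 4: Z rot1 at col 0 lands with bottom-row=5; cleared 0 line(s) (total 0); column heights now [7 8 4 1 0], max=8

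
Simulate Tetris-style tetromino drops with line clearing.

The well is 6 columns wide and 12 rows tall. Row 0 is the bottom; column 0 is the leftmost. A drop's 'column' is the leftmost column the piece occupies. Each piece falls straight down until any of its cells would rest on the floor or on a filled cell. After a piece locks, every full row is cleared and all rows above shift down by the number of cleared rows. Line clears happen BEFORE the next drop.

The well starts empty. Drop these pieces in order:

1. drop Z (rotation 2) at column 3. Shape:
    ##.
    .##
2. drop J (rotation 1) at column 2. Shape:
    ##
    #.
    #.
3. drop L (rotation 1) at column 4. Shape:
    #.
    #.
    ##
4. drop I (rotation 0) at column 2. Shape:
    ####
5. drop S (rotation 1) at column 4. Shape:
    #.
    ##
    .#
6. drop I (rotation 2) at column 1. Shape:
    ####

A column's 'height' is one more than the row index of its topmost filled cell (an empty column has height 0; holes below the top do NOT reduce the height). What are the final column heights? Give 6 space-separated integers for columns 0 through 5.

Drop 1: Z rot2 at col 3 lands with bottom-row=0; cleared 0 line(s) (total 0); column heights now [0 0 0 2 2 1], max=2
Drop 2: J rot1 at col 2 lands with bottom-row=0; cleared 0 line(s) (total 0); column heights now [0 0 3 3 2 1], max=3
Drop 3: L rot1 at col 4 lands with bottom-row=2; cleared 0 line(s) (total 0); column heights now [0 0 3 3 5 3], max=5
Drop 4: I rot0 at col 2 lands with bottom-row=5; cleared 0 line(s) (total 0); column heights now [0 0 6 6 6 6], max=6
Drop 5: S rot1 at col 4 lands with bottom-row=6; cleared 0 line(s) (total 0); column heights now [0 0 6 6 9 8], max=9
Drop 6: I rot2 at col 1 lands with bottom-row=9; cleared 0 line(s) (total 0); column heights now [0 10 10 10 10 8], max=10

Answer: 0 10 10 10 10 8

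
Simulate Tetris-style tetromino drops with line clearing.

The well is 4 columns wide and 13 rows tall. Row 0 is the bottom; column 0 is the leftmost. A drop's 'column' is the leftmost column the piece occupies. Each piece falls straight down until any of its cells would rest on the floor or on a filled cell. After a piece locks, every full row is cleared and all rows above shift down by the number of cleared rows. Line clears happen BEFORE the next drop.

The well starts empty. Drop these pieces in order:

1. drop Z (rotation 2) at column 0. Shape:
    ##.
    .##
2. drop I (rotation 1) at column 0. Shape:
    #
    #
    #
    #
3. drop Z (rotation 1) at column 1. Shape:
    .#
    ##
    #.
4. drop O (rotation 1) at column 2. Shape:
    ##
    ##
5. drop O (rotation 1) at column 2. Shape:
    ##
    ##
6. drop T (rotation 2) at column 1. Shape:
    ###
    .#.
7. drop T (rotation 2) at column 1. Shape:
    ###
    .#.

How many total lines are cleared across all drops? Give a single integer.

Answer: 0

Derivation:
Drop 1: Z rot2 at col 0 lands with bottom-row=0; cleared 0 line(s) (total 0); column heights now [2 2 1 0], max=2
Drop 2: I rot1 at col 0 lands with bottom-row=2; cleared 0 line(s) (total 0); column heights now [6 2 1 0], max=6
Drop 3: Z rot1 at col 1 lands with bottom-row=2; cleared 0 line(s) (total 0); column heights now [6 4 5 0], max=6
Drop 4: O rot1 at col 2 lands with bottom-row=5; cleared 0 line(s) (total 0); column heights now [6 4 7 7], max=7
Drop 5: O rot1 at col 2 lands with bottom-row=7; cleared 0 line(s) (total 0); column heights now [6 4 9 9], max=9
Drop 6: T rot2 at col 1 lands with bottom-row=9; cleared 0 line(s) (total 0); column heights now [6 11 11 11], max=11
Drop 7: T rot2 at col 1 lands with bottom-row=11; cleared 0 line(s) (total 0); column heights now [6 13 13 13], max=13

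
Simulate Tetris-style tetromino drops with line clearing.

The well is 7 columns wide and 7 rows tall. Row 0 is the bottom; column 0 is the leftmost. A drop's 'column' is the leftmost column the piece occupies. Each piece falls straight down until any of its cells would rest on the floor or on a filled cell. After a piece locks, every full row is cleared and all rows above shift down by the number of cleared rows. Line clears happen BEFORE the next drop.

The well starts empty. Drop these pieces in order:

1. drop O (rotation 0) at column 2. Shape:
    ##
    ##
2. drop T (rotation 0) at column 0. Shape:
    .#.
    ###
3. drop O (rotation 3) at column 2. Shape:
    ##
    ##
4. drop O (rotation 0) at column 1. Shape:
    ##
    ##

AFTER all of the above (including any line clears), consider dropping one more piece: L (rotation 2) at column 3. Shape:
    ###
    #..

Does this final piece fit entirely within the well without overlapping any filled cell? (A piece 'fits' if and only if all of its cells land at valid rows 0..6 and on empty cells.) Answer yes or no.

Answer: yes

Derivation:
Drop 1: O rot0 at col 2 lands with bottom-row=0; cleared 0 line(s) (total 0); column heights now [0 0 2 2 0 0 0], max=2
Drop 2: T rot0 at col 0 lands with bottom-row=2; cleared 0 line(s) (total 0); column heights now [3 4 3 2 0 0 0], max=4
Drop 3: O rot3 at col 2 lands with bottom-row=3; cleared 0 line(s) (total 0); column heights now [3 4 5 5 0 0 0], max=5
Drop 4: O rot0 at col 1 lands with bottom-row=5; cleared 0 line(s) (total 0); column heights now [3 7 7 5 0 0 0], max=7
Test piece L rot2 at col 3 (width 3): heights before test = [3 7 7 5 0 0 0]; fits = True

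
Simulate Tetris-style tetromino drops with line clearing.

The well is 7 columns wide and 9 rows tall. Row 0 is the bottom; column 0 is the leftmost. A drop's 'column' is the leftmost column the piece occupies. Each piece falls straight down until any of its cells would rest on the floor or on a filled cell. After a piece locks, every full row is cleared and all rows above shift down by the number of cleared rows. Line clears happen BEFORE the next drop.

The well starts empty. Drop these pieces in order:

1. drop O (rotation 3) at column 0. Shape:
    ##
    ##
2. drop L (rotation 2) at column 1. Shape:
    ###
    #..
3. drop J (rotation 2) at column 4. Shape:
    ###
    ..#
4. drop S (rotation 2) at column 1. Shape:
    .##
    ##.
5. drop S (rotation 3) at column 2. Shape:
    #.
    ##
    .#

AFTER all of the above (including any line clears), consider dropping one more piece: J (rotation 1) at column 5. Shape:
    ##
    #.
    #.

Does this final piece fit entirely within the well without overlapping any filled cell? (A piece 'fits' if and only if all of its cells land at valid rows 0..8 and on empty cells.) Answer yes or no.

Drop 1: O rot3 at col 0 lands with bottom-row=0; cleared 0 line(s) (total 0); column heights now [2 2 0 0 0 0 0], max=2
Drop 2: L rot2 at col 1 lands with bottom-row=2; cleared 0 line(s) (total 0); column heights now [2 4 4 4 0 0 0], max=4
Drop 3: J rot2 at col 4 lands with bottom-row=0; cleared 0 line(s) (total 0); column heights now [2 4 4 4 2 2 2], max=4
Drop 4: S rot2 at col 1 lands with bottom-row=4; cleared 0 line(s) (total 0); column heights now [2 5 6 6 2 2 2], max=6
Drop 5: S rot3 at col 2 lands with bottom-row=6; cleared 0 line(s) (total 0); column heights now [2 5 9 8 2 2 2], max=9
Test piece J rot1 at col 5 (width 2): heights before test = [2 5 9 8 2 2 2]; fits = True

Answer: yes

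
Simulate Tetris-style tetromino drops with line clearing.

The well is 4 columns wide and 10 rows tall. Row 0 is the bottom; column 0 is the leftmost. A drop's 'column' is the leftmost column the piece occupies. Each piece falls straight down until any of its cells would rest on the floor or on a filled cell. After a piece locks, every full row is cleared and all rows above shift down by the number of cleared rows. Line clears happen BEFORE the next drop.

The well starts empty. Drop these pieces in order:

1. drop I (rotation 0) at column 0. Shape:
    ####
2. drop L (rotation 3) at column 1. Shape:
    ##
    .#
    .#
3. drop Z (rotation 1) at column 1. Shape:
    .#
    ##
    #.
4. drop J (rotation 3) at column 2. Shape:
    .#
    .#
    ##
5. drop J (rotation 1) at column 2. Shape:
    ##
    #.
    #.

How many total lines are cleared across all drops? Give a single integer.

Answer: 1

Derivation:
Drop 1: I rot0 at col 0 lands with bottom-row=0; cleared 1 line(s) (total 1); column heights now [0 0 0 0], max=0
Drop 2: L rot3 at col 1 lands with bottom-row=0; cleared 0 line(s) (total 1); column heights now [0 3 3 0], max=3
Drop 3: Z rot1 at col 1 lands with bottom-row=3; cleared 0 line(s) (total 1); column heights now [0 5 6 0], max=6
Drop 4: J rot3 at col 2 lands with bottom-row=6; cleared 0 line(s) (total 1); column heights now [0 5 7 9], max=9
Drop 5: J rot1 at col 2 lands with bottom-row=7; cleared 0 line(s) (total 1); column heights now [0 5 10 10], max=10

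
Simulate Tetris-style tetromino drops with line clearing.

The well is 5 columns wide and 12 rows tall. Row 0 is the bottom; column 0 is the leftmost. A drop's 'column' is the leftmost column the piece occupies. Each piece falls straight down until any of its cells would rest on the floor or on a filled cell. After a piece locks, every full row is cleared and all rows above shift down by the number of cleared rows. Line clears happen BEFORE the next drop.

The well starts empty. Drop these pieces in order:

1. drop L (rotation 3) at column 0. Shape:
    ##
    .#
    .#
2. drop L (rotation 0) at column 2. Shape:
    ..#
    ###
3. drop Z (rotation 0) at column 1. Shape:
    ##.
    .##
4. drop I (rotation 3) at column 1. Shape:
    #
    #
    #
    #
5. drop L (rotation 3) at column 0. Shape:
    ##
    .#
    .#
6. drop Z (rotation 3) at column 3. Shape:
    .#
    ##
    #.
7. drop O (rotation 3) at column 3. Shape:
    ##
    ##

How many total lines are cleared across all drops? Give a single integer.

Answer: 0

Derivation:
Drop 1: L rot3 at col 0 lands with bottom-row=0; cleared 0 line(s) (total 0); column heights now [3 3 0 0 0], max=3
Drop 2: L rot0 at col 2 lands with bottom-row=0; cleared 0 line(s) (total 0); column heights now [3 3 1 1 2], max=3
Drop 3: Z rot0 at col 1 lands with bottom-row=2; cleared 0 line(s) (total 0); column heights now [3 4 4 3 2], max=4
Drop 4: I rot3 at col 1 lands with bottom-row=4; cleared 0 line(s) (total 0); column heights now [3 8 4 3 2], max=8
Drop 5: L rot3 at col 0 lands with bottom-row=8; cleared 0 line(s) (total 0); column heights now [11 11 4 3 2], max=11
Drop 6: Z rot3 at col 3 lands with bottom-row=3; cleared 0 line(s) (total 0); column heights now [11 11 4 5 6], max=11
Drop 7: O rot3 at col 3 lands with bottom-row=6; cleared 0 line(s) (total 0); column heights now [11 11 4 8 8], max=11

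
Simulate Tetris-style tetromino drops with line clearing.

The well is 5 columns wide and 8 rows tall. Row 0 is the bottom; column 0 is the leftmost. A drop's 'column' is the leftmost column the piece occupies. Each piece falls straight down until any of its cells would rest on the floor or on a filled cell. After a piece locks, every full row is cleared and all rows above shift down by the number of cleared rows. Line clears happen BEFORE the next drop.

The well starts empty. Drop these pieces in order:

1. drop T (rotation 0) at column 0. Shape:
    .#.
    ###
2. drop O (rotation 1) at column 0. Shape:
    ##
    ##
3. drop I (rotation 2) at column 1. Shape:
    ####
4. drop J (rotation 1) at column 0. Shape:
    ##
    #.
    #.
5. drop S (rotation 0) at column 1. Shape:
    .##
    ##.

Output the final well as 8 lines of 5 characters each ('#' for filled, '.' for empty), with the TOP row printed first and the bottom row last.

Answer: ..##.
.##..
##...
#....
##...
##...
.#...
###..

Derivation:
Drop 1: T rot0 at col 0 lands with bottom-row=0; cleared 0 line(s) (total 0); column heights now [1 2 1 0 0], max=2
Drop 2: O rot1 at col 0 lands with bottom-row=2; cleared 0 line(s) (total 0); column heights now [4 4 1 0 0], max=4
Drop 3: I rot2 at col 1 lands with bottom-row=4; cleared 0 line(s) (total 0); column heights now [4 5 5 5 5], max=5
Drop 4: J rot1 at col 0 lands with bottom-row=4; cleared 1 line(s) (total 1); column heights now [6 6 1 0 0], max=6
Drop 5: S rot0 at col 1 lands with bottom-row=6; cleared 0 line(s) (total 1); column heights now [6 7 8 8 0], max=8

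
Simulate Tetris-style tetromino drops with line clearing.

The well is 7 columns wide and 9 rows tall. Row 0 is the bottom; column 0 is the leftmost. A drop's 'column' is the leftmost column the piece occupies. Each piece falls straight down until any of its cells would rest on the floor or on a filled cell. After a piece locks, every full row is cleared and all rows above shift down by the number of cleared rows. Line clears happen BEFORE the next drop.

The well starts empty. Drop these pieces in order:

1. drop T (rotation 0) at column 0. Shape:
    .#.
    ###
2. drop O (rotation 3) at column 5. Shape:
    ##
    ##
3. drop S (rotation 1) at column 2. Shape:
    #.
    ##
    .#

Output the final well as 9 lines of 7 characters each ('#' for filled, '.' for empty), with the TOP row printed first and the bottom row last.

Answer: .......
.......
.......
.......
.......
.......
..#....
.###.##
####.##

Derivation:
Drop 1: T rot0 at col 0 lands with bottom-row=0; cleared 0 line(s) (total 0); column heights now [1 2 1 0 0 0 0], max=2
Drop 2: O rot3 at col 5 lands with bottom-row=0; cleared 0 line(s) (total 0); column heights now [1 2 1 0 0 2 2], max=2
Drop 3: S rot1 at col 2 lands with bottom-row=0; cleared 0 line(s) (total 0); column heights now [1 2 3 2 0 2 2], max=3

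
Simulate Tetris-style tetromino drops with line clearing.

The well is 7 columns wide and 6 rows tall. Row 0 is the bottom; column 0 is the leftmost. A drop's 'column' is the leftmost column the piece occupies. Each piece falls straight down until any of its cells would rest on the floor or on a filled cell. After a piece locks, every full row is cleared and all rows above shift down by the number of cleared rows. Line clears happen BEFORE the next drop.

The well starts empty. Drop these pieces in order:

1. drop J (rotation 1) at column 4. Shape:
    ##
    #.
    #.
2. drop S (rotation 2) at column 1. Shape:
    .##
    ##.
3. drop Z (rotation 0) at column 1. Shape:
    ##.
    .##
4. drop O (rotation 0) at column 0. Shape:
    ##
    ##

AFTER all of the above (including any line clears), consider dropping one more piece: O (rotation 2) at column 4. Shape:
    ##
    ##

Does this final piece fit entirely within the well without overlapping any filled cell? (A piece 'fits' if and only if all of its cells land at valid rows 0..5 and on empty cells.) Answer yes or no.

Answer: yes

Derivation:
Drop 1: J rot1 at col 4 lands with bottom-row=0; cleared 0 line(s) (total 0); column heights now [0 0 0 0 3 3 0], max=3
Drop 2: S rot2 at col 1 lands with bottom-row=0; cleared 0 line(s) (total 0); column heights now [0 1 2 2 3 3 0], max=3
Drop 3: Z rot0 at col 1 lands with bottom-row=2; cleared 0 line(s) (total 0); column heights now [0 4 4 3 3 3 0], max=4
Drop 4: O rot0 at col 0 lands with bottom-row=4; cleared 0 line(s) (total 0); column heights now [6 6 4 3 3 3 0], max=6
Test piece O rot2 at col 4 (width 2): heights before test = [6 6 4 3 3 3 0]; fits = True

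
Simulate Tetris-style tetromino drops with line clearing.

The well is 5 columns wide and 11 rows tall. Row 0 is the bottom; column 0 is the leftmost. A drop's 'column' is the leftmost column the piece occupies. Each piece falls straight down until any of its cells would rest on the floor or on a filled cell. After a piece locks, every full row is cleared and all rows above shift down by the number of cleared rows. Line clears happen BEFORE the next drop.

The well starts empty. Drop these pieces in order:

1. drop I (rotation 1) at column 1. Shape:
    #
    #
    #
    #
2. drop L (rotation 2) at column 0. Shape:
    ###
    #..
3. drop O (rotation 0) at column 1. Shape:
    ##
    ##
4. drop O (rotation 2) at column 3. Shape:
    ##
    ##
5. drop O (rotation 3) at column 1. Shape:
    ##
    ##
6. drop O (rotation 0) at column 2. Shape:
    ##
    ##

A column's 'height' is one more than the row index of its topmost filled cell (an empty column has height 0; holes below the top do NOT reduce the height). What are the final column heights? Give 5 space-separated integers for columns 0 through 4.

Drop 1: I rot1 at col 1 lands with bottom-row=0; cleared 0 line(s) (total 0); column heights now [0 4 0 0 0], max=4
Drop 2: L rot2 at col 0 lands with bottom-row=3; cleared 0 line(s) (total 0); column heights now [5 5 5 0 0], max=5
Drop 3: O rot0 at col 1 lands with bottom-row=5; cleared 0 line(s) (total 0); column heights now [5 7 7 0 0], max=7
Drop 4: O rot2 at col 3 lands with bottom-row=0; cleared 0 line(s) (total 0); column heights now [5 7 7 2 2], max=7
Drop 5: O rot3 at col 1 lands with bottom-row=7; cleared 0 line(s) (total 0); column heights now [5 9 9 2 2], max=9
Drop 6: O rot0 at col 2 lands with bottom-row=9; cleared 0 line(s) (total 0); column heights now [5 9 11 11 2], max=11

Answer: 5 9 11 11 2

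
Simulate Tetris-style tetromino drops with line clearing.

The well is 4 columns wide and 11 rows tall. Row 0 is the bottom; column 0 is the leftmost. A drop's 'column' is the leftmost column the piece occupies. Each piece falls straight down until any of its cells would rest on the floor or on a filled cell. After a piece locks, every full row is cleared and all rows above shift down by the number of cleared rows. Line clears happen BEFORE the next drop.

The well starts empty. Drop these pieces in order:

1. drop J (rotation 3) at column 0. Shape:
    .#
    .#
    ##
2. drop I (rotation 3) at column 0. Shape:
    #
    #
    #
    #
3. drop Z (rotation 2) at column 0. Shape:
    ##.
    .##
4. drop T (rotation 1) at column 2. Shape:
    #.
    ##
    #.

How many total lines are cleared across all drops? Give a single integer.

Drop 1: J rot3 at col 0 lands with bottom-row=0; cleared 0 line(s) (total 0); column heights now [1 3 0 0], max=3
Drop 2: I rot3 at col 0 lands with bottom-row=1; cleared 0 line(s) (total 0); column heights now [5 3 0 0], max=5
Drop 3: Z rot2 at col 0 lands with bottom-row=4; cleared 0 line(s) (total 0); column heights now [6 6 5 0], max=6
Drop 4: T rot1 at col 2 lands with bottom-row=5; cleared 0 line(s) (total 0); column heights now [6 6 8 7], max=8

Answer: 0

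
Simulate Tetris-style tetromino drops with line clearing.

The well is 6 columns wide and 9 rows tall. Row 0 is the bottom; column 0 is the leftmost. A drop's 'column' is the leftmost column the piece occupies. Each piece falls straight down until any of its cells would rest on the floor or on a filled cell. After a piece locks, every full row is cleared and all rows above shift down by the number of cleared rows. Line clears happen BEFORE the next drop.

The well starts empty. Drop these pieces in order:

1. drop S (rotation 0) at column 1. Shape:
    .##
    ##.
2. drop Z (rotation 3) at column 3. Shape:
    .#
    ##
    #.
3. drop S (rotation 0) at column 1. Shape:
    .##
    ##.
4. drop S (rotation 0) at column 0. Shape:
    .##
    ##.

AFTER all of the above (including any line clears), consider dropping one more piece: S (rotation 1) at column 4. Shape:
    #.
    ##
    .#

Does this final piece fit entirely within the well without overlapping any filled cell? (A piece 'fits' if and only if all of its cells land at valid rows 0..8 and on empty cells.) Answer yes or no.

Drop 1: S rot0 at col 1 lands with bottom-row=0; cleared 0 line(s) (total 0); column heights now [0 1 2 2 0 0], max=2
Drop 2: Z rot3 at col 3 lands with bottom-row=2; cleared 0 line(s) (total 0); column heights now [0 1 2 4 5 0], max=5
Drop 3: S rot0 at col 1 lands with bottom-row=3; cleared 0 line(s) (total 0); column heights now [0 4 5 5 5 0], max=5
Drop 4: S rot0 at col 0 lands with bottom-row=4; cleared 0 line(s) (total 0); column heights now [5 6 6 5 5 0], max=6
Test piece S rot1 at col 4 (width 2): heights before test = [5 6 6 5 5 0]; fits = True

Answer: yes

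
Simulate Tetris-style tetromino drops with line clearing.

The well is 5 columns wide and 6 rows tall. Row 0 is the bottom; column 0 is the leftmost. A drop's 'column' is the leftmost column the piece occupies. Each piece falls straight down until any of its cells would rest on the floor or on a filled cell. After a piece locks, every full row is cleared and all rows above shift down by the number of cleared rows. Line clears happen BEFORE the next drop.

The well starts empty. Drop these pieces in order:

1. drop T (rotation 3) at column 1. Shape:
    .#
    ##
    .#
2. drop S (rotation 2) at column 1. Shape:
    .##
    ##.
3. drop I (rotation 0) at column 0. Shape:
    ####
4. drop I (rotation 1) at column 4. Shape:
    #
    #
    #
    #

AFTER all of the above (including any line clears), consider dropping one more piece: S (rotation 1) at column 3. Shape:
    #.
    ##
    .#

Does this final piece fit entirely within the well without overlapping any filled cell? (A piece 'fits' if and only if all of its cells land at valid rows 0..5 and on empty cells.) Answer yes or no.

Drop 1: T rot3 at col 1 lands with bottom-row=0; cleared 0 line(s) (total 0); column heights now [0 2 3 0 0], max=3
Drop 2: S rot2 at col 1 lands with bottom-row=3; cleared 0 line(s) (total 0); column heights now [0 4 5 5 0], max=5
Drop 3: I rot0 at col 0 lands with bottom-row=5; cleared 0 line(s) (total 0); column heights now [6 6 6 6 0], max=6
Drop 4: I rot1 at col 4 lands with bottom-row=0; cleared 0 line(s) (total 0); column heights now [6 6 6 6 4], max=6
Test piece S rot1 at col 3 (width 2): heights before test = [6 6 6 6 4]; fits = False

Answer: no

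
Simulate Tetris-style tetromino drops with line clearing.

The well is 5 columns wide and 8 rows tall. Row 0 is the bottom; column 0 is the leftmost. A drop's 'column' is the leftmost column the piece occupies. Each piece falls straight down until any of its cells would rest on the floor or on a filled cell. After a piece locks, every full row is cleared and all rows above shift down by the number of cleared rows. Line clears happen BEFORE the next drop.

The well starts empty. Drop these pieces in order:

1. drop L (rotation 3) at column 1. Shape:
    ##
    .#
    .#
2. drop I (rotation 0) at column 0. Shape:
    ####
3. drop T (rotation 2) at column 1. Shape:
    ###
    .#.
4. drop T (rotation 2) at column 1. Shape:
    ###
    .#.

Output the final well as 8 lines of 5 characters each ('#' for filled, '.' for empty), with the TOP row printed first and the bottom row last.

Drop 1: L rot3 at col 1 lands with bottom-row=0; cleared 0 line(s) (total 0); column heights now [0 3 3 0 0], max=3
Drop 2: I rot0 at col 0 lands with bottom-row=3; cleared 0 line(s) (total 0); column heights now [4 4 4 4 0], max=4
Drop 3: T rot2 at col 1 lands with bottom-row=4; cleared 0 line(s) (total 0); column heights now [4 6 6 6 0], max=6
Drop 4: T rot2 at col 1 lands with bottom-row=6; cleared 0 line(s) (total 0); column heights now [4 8 8 8 0], max=8

Answer: .###.
..#..
.###.
..#..
####.
.##..
..#..
..#..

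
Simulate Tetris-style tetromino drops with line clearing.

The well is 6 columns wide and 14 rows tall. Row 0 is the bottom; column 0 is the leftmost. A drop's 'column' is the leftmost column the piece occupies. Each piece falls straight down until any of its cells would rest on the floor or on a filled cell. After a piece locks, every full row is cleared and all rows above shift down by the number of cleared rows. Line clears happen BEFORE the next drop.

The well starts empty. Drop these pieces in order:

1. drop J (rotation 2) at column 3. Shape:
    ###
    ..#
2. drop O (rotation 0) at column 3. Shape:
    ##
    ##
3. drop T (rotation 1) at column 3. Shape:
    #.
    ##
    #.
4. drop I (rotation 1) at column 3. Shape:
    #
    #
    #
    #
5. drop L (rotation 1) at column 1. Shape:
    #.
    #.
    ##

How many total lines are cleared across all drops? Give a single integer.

Drop 1: J rot2 at col 3 lands with bottom-row=0; cleared 0 line(s) (total 0); column heights now [0 0 0 2 2 2], max=2
Drop 2: O rot0 at col 3 lands with bottom-row=2; cleared 0 line(s) (total 0); column heights now [0 0 0 4 4 2], max=4
Drop 3: T rot1 at col 3 lands with bottom-row=4; cleared 0 line(s) (total 0); column heights now [0 0 0 7 6 2], max=7
Drop 4: I rot1 at col 3 lands with bottom-row=7; cleared 0 line(s) (total 0); column heights now [0 0 0 11 6 2], max=11
Drop 5: L rot1 at col 1 lands with bottom-row=0; cleared 0 line(s) (total 0); column heights now [0 3 1 11 6 2], max=11

Answer: 0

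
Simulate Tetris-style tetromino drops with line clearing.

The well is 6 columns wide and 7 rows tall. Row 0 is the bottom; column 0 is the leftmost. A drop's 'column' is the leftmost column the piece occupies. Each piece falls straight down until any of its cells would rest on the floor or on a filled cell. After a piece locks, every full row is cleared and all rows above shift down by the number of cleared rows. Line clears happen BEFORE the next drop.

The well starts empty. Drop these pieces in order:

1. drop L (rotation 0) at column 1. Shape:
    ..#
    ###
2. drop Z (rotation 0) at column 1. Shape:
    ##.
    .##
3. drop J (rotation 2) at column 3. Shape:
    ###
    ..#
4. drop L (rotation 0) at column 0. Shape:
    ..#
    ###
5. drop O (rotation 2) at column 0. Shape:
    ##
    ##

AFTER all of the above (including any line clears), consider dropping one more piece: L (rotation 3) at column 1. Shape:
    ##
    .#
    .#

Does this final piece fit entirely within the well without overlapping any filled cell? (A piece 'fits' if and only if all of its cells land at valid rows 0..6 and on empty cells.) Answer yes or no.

Answer: no

Derivation:
Drop 1: L rot0 at col 1 lands with bottom-row=0; cleared 0 line(s) (total 0); column heights now [0 1 1 2 0 0], max=2
Drop 2: Z rot0 at col 1 lands with bottom-row=2; cleared 0 line(s) (total 0); column heights now [0 4 4 3 0 0], max=4
Drop 3: J rot2 at col 3 lands with bottom-row=2; cleared 0 line(s) (total 0); column heights now [0 4 4 4 4 4], max=4
Drop 4: L rot0 at col 0 lands with bottom-row=4; cleared 0 line(s) (total 0); column heights now [5 5 6 4 4 4], max=6
Drop 5: O rot2 at col 0 lands with bottom-row=5; cleared 0 line(s) (total 0); column heights now [7 7 6 4 4 4], max=7
Test piece L rot3 at col 1 (width 2): heights before test = [7 7 6 4 4 4]; fits = False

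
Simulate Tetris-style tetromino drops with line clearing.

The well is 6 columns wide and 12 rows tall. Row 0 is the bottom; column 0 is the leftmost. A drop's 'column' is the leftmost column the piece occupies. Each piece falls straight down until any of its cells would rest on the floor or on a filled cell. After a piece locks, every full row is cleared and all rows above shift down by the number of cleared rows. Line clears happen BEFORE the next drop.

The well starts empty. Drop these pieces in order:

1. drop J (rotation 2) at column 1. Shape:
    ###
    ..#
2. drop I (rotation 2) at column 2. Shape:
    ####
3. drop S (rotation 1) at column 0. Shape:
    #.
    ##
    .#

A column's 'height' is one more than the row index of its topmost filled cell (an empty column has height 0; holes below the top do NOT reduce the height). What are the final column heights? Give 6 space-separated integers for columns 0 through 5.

Drop 1: J rot2 at col 1 lands with bottom-row=0; cleared 0 line(s) (total 0); column heights now [0 2 2 2 0 0], max=2
Drop 2: I rot2 at col 2 lands with bottom-row=2; cleared 0 line(s) (total 0); column heights now [0 2 3 3 3 3], max=3
Drop 3: S rot1 at col 0 lands with bottom-row=2; cleared 0 line(s) (total 0); column heights now [5 4 3 3 3 3], max=5

Answer: 5 4 3 3 3 3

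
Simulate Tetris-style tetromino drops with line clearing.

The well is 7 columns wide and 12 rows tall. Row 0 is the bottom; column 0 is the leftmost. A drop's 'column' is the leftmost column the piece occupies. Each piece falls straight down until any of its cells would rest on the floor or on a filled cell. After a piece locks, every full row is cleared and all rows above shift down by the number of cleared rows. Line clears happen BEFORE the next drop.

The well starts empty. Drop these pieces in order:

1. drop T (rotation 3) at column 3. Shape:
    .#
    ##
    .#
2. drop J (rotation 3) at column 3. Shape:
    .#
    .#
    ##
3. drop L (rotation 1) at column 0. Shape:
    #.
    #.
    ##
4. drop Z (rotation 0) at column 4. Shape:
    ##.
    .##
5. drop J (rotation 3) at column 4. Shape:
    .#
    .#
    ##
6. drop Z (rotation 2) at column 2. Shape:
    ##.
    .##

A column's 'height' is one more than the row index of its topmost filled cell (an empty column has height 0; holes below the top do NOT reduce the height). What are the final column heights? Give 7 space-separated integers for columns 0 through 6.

Drop 1: T rot3 at col 3 lands with bottom-row=0; cleared 0 line(s) (total 0); column heights now [0 0 0 2 3 0 0], max=3
Drop 2: J rot3 at col 3 lands with bottom-row=3; cleared 0 line(s) (total 0); column heights now [0 0 0 4 6 0 0], max=6
Drop 3: L rot1 at col 0 lands with bottom-row=0; cleared 0 line(s) (total 0); column heights now [3 1 0 4 6 0 0], max=6
Drop 4: Z rot0 at col 4 lands with bottom-row=5; cleared 0 line(s) (total 0); column heights now [3 1 0 4 7 7 6], max=7
Drop 5: J rot3 at col 4 lands with bottom-row=7; cleared 0 line(s) (total 0); column heights now [3 1 0 4 8 10 6], max=10
Drop 6: Z rot2 at col 2 lands with bottom-row=8; cleared 0 line(s) (total 0); column heights now [3 1 10 10 9 10 6], max=10

Answer: 3 1 10 10 9 10 6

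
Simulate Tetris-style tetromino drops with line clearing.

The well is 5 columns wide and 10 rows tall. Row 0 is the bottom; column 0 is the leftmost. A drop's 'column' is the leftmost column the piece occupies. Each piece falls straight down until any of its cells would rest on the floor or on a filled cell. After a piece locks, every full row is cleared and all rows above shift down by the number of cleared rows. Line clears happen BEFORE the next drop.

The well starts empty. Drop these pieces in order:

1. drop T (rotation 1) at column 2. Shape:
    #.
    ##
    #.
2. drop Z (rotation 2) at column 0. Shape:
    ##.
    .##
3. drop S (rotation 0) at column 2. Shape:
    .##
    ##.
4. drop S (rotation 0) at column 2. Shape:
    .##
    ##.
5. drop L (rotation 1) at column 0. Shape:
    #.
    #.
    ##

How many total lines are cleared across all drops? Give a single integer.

Answer: 0

Derivation:
Drop 1: T rot1 at col 2 lands with bottom-row=0; cleared 0 line(s) (total 0); column heights now [0 0 3 2 0], max=3
Drop 2: Z rot2 at col 0 lands with bottom-row=3; cleared 0 line(s) (total 0); column heights now [5 5 4 2 0], max=5
Drop 3: S rot0 at col 2 lands with bottom-row=4; cleared 0 line(s) (total 0); column heights now [5 5 5 6 6], max=6
Drop 4: S rot0 at col 2 lands with bottom-row=6; cleared 0 line(s) (total 0); column heights now [5 5 7 8 8], max=8
Drop 5: L rot1 at col 0 lands with bottom-row=5; cleared 0 line(s) (total 0); column heights now [8 6 7 8 8], max=8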